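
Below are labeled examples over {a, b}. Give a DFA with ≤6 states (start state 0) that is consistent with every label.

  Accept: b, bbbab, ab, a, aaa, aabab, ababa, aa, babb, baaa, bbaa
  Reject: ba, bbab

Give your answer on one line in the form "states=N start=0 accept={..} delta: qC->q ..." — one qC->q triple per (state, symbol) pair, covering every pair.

Grow the machine one transition at a time. Run the examples from 0; the earliest place one falls off (shortest prefix, ties alphabetical) gets sent to the lowest-numbered state that keeps every Accept/Reject pair distinguishable — a pair clashes when both reach the same state with identical unread suffix — and to a fresh state only if none does.
a: 0a undefined. 0a->0: ok.
b: 0b undefined. 0b->0: no, b/ba meet in 0. Open state 1: 0b->1.
ba: 1a undefined. 1a->0: no, a/ba meet in 0. 1a->1: no, b/ba meet in 1. Open state 2: 1a->2.
bb: 1b undefined. 1b->0: no, b/bbab meet in 1. 1b->1: no, bbbab/bbab meet in 2 with "b" left. 1b->2: ok.
baa: 2a undefined. 2a->0: no, b/bbab meet in 1. 2a->1: no, baaa/ba meet in 2. 2a->2: no, aabab/bbab meet in 2 with "b" left. Open state 3: 2a->3.
bab: 2b undefined. 2b->0: ok.
baaa: 3a undefined. 3a->0: ok.
bbab: 3b undefined. 3b->0: no, a/bbab meet in 0. 3b->1: no, b/bbab meet in 1. 3b->2: ok.
All examples now run through 4 states with every (state, symbol) defined. Accept strings end in {0,1}, Reject strings end in {2}; accept={0,1}.

states=4 start=0 accept={0,1} delta: 0a->0 0b->1 1a->2 1b->2 2a->3 2b->0 3a->0 3b->2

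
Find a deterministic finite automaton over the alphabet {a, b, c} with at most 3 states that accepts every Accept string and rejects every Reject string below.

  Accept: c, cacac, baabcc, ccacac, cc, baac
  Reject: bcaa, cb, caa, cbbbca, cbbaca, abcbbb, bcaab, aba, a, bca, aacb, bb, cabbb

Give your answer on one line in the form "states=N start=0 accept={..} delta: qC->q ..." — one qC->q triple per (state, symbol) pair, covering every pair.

states=2 start=0 accept={1} delta: 0a->0 0b->0 0c->1 1a->0 1b->0 1c->1

State merging on the prefix tree: take the shortest (then alphabetical) example prefix whose next move is undefined and point that move at state 0, else 1, else 2, ...; a target is out if some Accept/Reject pair would then sit in one state with the same input left (inseparable). If every existing state is out, open a new one.
a: 0a undefined. 0a->0: ok.
b: 0b undefined. 0b->0: ok.
c: 0c undefined. 0c->0: no, c/bcaa meet in 0. Open state 1: 0c->1.
ca: 1a undefined. 1a->0: ok.
cb: 1b undefined. 1b->0: ok.
cc: 1c undefined. 1c->0: no, baabcc/bcaa meet in 0. 1c->1: ok.
All examples now run through 2 states with every (state, symbol) defined. Accept strings end in {1}, Reject strings end in {0}; accept={1}.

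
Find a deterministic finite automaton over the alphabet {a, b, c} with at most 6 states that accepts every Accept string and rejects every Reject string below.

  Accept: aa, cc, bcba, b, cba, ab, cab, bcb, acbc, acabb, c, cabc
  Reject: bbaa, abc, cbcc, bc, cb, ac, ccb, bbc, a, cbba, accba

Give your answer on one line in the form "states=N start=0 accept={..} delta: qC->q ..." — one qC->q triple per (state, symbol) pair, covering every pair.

State merging on the prefix tree: take the shortest (then alphabetical) example prefix whose next move is undefined and point that move at state 0, else 1, else 2, ...; a target is out if some Accept/Reject pair would then sit in one state with the same input left (inseparable). If every existing state is out, open a new one.
a: 0a undefined. 0a->0: no, aa/a meet in 0. Open state 1: 0a->1.
b: 0b undefined. 0b->0: no, aa/bbaa meet in 1 with "a" left. 0b->1: no, b/a meet in 1. Open state 2: 0b->2.
c: 0c undefined. 0c->0: no, b/cb meet in 2. 0c->1: no, cc/ac meet in 1 with "c" left. 0c->2: no, cc/bc meet in 2 with "c" left. Open state 3: 0c->3.
aa: 1a undefined. 1a->0: ok.
ab: 1b undefined. 1b->0: no, c/abc meet in 3. 1b->1: no, ab/a meet in 1. 1b->2: ok.
ac: 1c undefined. 1c->0: no, aa/ac meet in 0. 1c->1: no, acbc/abc meet in 2 with "c" left. 1c->2: no, bcba/accba meet in 2 with "cba" left. 1c->3: no, c/ac meet in 3. Open state 4: 1c->4.
bb: 2b undefined. 2b->0: no, aa/bbaa meet in 0. 2b->1: ok.
bc: 2c undefined. 2c->0: no, aa/abc meet in 0. 2c->1: ok.
ca: 3a undefined. 3a->0: no, cabc/bbaa meet in 1. 3a->1: no, cabc/bbaa meet in 1. 3a->2: no, cab/bbaa meet in 1. 3a->3: no, cab/cb meet in 3 with "b" left. 3a->4: ok.
cb: 3b undefined. 3b->0: no, aa/cb meet in 0. 3b->1: no, bcba/cbba meet in 2 with "a" left. 3b->2: no, aa/cbba meet in 0. 3b->3: no, cba/ac meet in 4. 3b->4: ok.
cc: 3c undefined. 3c->0: no, b/ccb meet in 2. 3c->1: no, cc/bbaa meet in 1. 3c->2: ok.
aca: 4a undefined. 4a->0: no, acabb/bbaa meet in 1. 4a->1: no, cba/bbaa meet in 1. 4a->2: ok.
acb: 4b undefined. 4b->0: ok.
acc: 4c undefined. 4c->0: no, bcba/accba meet in 2 with "a" left. 4c->1: no, bcba/accba meet in 2 with "a" left. 4c->2: no, aa/accba meet in 0. 4c->3: no, cc/cbcc meet in 2. 4c->4: ok.
bcba: 2a undefined. 2a->0: ok.
All examples now run through 5 states with every (state, symbol) defined. Accept strings end in {0,2,3}, Reject strings end in {1,4}; accept={0,2,3}.

states=5 start=0 accept={0,2,3} delta: 0a->1 0b->2 0c->3 1a->0 1b->2 1c->4 2a->0 2b->1 2c->1 3a->4 3b->4 3c->2 4a->2 4b->0 4c->4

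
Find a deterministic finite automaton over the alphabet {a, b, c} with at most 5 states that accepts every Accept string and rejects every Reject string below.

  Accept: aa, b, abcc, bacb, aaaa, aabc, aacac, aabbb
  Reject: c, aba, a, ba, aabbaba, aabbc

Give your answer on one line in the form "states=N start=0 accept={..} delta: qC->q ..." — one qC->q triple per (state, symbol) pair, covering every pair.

states=3 start=0 accept={0,2} delta: 0a->1 0b->0 0c->1 1a->2 1b->0 1c->0 2a->1 2b->1 2c->0

State merging on the prefix tree: take the shortest (then alphabetical) example prefix whose next move is undefined and point that move at state 0, else 1, else 2, ...; a target is out if some Accept/Reject pair would then sit in one state with the same input left (inseparable). If every existing state is out, open a new one.
a: 0a undefined. 0a->0: no, aa/a meet in 0. Open state 1: 0a->1.
b: 0b undefined. 0b->0: ok.
c: 0c undefined. 0c->0: no, b/c meet in 0. 0c->1: ok.
aa: 1a undefined. 1a->0: no, aabc/c meet in 1. 1a->1: no, aa/c meet in 1. Open state 2: 1a->2.
ab: 1b undefined. 1b->0: ok.
aaa: 2a undefined. 2a->0: no, aaaa/c meet in 1. 2a->1: ok.
aab: 2b undefined. 2b->0: no, aabc/c meet in 1. 2b->1: ok.
aac: 2c undefined. 2c->0: ok.
bac: 1c undefined. 1c->0: ok.
All examples now run through 3 states with every (state, symbol) defined. Accept strings end in {0,2}, Reject strings end in {1}; accept={0,2}.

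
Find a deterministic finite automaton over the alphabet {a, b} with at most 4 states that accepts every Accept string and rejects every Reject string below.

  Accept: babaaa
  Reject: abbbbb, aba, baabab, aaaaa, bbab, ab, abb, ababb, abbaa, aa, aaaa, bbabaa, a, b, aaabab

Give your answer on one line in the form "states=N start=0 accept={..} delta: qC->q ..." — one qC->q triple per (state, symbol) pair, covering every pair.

State merging on the prefix tree: take the shortest (then alphabetical) example prefix whose next move is undefined and point that move at state 0, else 1, else 2, ...; a target is out if some Accept/Reject pair would then sit in one state with the same input left (inseparable). If every existing state is out, open a new one.
a: 0a undefined. 0a->0: ok.
b: 0b undefined. 0b->0: no, babaaa/abbbbb meet in 0. Open state 1: 0b->1.
ba: 1a undefined. 1a->0: no, babaaa/aba meet in 0. 1a->1: ok.
bb: 1b undefined. 1b->0: no, babaaa/aaaaa meet in 0. 1b->1: no, babaaa/abbbbb meet in 1. Open state 2: 1b->2.
bba: 2a undefined. 2a->0: no, babaaa/aaaaa meet in 0. 2a->1: no, babaaa/aba meet in 1. 2a->2: no, babaaa/abb meet in 2. Open state 3: 2a->3.
abbb: 2b undefined. 2b->0: ok.
bbab: 3b undefined. 3b->0: ok.
abbaa: 3a undefined. 3a->0: no, babaaa/baabab meet in 0. 3a->1: no, babaaa/aba meet in 1. 3a->2: ok.
All examples now run through 4 states with every (state, symbol) defined. Accept strings end in {3}, Reject strings end in {0,1,2}; accept={3}.

states=4 start=0 accept={3} delta: 0a->0 0b->1 1a->1 1b->2 2a->3 2b->0 3a->2 3b->0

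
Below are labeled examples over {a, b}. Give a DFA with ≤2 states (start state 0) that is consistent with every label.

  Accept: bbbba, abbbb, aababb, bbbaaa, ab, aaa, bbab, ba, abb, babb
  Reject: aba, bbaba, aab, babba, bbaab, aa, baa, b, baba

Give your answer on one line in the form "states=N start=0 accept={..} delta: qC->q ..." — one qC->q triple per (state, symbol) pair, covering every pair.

Grow the machine one transition at a time. Run the examples from 0; the earliest place one falls off (shortest prefix, ties alphabetical) gets sent to the lowest-numbered state that keeps every Accept/Reject pair distinguishable — a pair clashes when both reach the same state with identical unread suffix — and to a fresh state only if none does.
a: 0a undefined. 0a->0: no, ab/aab meet in 0 with "b" left. Open state 1: 0a->1.
b: 0b undefined. 0b->0: ok.
aa: 1a undefined. 1a->0: ok.
ab: 1b undefined. 1b->0: no, bbbba/aba meet in 1. 1b->1: ok.
All examples now run through 2 states with every (state, symbol) defined. Accept strings end in {1}, Reject strings end in {0}; accept={1}.

states=2 start=0 accept={1} delta: 0a->1 0b->0 1a->0 1b->1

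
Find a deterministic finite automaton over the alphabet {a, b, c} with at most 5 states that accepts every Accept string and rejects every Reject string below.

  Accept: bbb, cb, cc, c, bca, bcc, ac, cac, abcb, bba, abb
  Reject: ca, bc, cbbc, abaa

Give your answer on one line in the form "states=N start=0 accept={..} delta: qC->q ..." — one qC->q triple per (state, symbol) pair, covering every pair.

Grow the machine one transition at a time. Run the examples from 0; the earliest place one falls off (shortest prefix, ties alphabetical) gets sent to the lowest-numbered state that keeps every Accept/Reject pair distinguishable — a pair clashes when both reach the same state with identical unread suffix — and to a fresh state only if none does.
a: 0a undefined. 0a->0: ok.
b: 0b undefined. 0b->0: no, bbb/abaa meet in 0. Open state 1: 0b->1.
c: 0c undefined. 0c->0: no, cc/ca meet in 0. 0c->1: no, cc/bc meet in 1 with "c" left. Open state 2: 0c->2.
bb: 1b undefined. 1b->0: ok.
bc: 1c undefined. 1c->0: no, bca/bc meet in 0. 1c->1: no, bbb/bc meet in 1. 1c->2: no, c/bc meet in 2. Open state 3: 1c->3.
ca: 2a undefined. 2a->0: no, bba/ca meet in 0. 2a->1: no, bbb/ca meet in 1. 2a->2: no, c/ca meet in 2. 2a->3: ok.
cb: 2b undefined. 2b->0: ok.
cc: 2c undefined. 2c->0: ok.
aba: 1a undefined. 1a->0: no, cb/abaa meet in 0. 1a->1: no, bbb/abaa meet in 1. 1a->2: ok.
bca: 3a undefined. 3a->0: ok.
bcc: 3c undefined. 3c->0: ok.
abcb: 3b undefined. 3b->0: ok.
All examples now run through 4 states with every (state, symbol) defined. Accept strings end in {0,1,2}, Reject strings end in {3}; accept={0,1,2}.

states=4 start=0 accept={0,1,2} delta: 0a->0 0b->1 0c->2 1a->2 1b->0 1c->3 2a->3 2b->0 2c->0 3a->0 3b->0 3c->0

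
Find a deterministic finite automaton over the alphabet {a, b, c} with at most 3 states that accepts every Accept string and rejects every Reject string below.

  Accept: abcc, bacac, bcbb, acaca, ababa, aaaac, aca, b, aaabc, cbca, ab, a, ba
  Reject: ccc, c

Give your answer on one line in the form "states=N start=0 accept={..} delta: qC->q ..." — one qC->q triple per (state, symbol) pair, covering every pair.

states=3 start=0 accept={0,1} delta: 0a->1 0b->0 0c->2 1a->1 1b->1 1c->1 2a->0 2b->0 2c->0

Fold the examples into a partial DFA from state 0: repeatedly fix the first undefined (state, symbol) met by the shortest-then-alphabetical prefix, trying targets in increasing order and rejecting any under which an Accept and a Reject string meet in one state with the same remainder; add a state when all current targets are rejected. Accepting states are where Accept strings end.
a: 0a undefined. 0a->0: no, aaaac/c meet in 0 with "c" left. Open state 1: 0a->1.
b: 0b undefined. 0b->0: ok.
c: 0c undefined. 0c->0: no, bcbb/ccc meet in 0. 0c->1: no, a/c meet in 1. Open state 2: 0c->2.
aa: 1a undefined. 1a->0: no, aaaac/c meet in 2. 1a->1: ok.
ab: 1b undefined. 1b->0: no, aaabc/c meet in 2. 1b->1: ok.
ac: 1c undefined. 1c->0: no, abcc/c meet in 2. 1c->1: ok.
cb: 2b undefined. 2b->0: ok.
cc: 2c undefined. 2c->0: ok.
cbca: 2a undefined. 2a->0: ok.
All examples now run through 3 states with every (state, symbol) defined. Accept strings end in {0,1}, Reject strings end in {2}; accept={0,1}.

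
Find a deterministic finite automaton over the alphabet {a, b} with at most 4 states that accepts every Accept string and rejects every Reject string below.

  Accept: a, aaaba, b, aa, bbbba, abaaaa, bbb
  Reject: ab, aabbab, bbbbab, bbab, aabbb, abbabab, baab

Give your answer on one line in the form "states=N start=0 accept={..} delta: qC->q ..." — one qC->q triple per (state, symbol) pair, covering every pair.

states=4 start=0 accept={0,1} delta: 0a->1 0b->0 1a->1 1b->2 2a->0 2b->3 3a->2 3b->2

State merging on the prefix tree: take the shortest (then alphabetical) example prefix whose next move is undefined and point that move at state 0, else 1, else 2, ...; a target is out if some Accept/Reject pair would then sit in one state with the same input left (inseparable). If every existing state is out, open a new one.
a: 0a undefined. 0a->0: no, b/ab meet in 0 with "b" left. Open state 1: 0a->1.
b: 0b undefined. 0b->0: ok.
aa: 1a undefined. 1a->0: no, b/aabbb meet in 0. 1a->1: ok.
ab: 1b undefined. 1b->0: no, b/ab meet in 0. 1b->1: no, a/ab meet in 1. Open state 2: 1b->2.
aba: 2a undefined. 2a->0: ok.
abb: 2b undefined. 2b->0: no, aaaba/aabbb meet in 0. 2b->1: no, aaaba/abbabab meet in 0. 2b->2: no, aaaba/aabbab meet in 0. Open state 3: 2b->3.
abba: 3a undefined. 3a->0: no, aaaba/aabbab meet in 0. 3a->1: no, aaaba/abbabab meet in 0. 3a->2: ok.
aabbb: 3b undefined. 3b->0: no, aaaba/aabbb meet in 0. 3b->1: no, a/aabbb meet in 1. 3b->2: ok.
All examples now run through 4 states with every (state, symbol) defined. Accept strings end in {0,1}, Reject strings end in {2,3}; accept={0,1}.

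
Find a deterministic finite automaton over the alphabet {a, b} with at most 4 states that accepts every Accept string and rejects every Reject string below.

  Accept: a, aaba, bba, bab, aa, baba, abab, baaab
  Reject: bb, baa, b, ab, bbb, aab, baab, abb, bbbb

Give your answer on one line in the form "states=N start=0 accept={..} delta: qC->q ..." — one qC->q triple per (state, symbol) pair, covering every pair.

states=3 start=0 accept={0,2} delta: 0a->0 0b->1 1a->2 1b->1 2a->1 2b->0

Fold the examples into a partial DFA from state 0: repeatedly fix the first undefined (state, symbol) met by the shortest-then-alphabetical prefix, trying targets in increasing order and rejecting any under which an Accept and a Reject string meet in one state with the same remainder; add a state when all current targets are rejected. Accepting states are where Accept strings end.
a: 0a undefined. 0a->0: ok.
b: 0b undefined. 0b->0: no, a/bb meet in 0. Open state 1: 0b->1.
ba: 1a undefined. 1a->0: no, a/baa meet in 0. 1a->1: no, aaba/baa meet in 1. Open state 2: 1a->2.
bb: 1b undefined. 1b->0: no, a/bb meet in 0. 1b->1: ok.
baa: 2a undefined. 2a->0: no, a/baa meet in 0. 2a->1: ok.
bab: 2b undefined. 2b->0: ok.
All examples now run through 3 states with every (state, symbol) defined. Accept strings end in {0,2}, Reject strings end in {1}; accept={0,2}.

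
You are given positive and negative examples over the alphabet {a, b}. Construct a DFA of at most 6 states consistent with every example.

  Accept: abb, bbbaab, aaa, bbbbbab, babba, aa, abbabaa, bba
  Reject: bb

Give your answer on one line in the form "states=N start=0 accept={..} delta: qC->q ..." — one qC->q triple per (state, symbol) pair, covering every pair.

states=2 start=0 accept={1} delta: 0a->1 0b->0 1a->1 1b->1

Fold the examples into a partial DFA from state 0: repeatedly fix the first undefined (state, symbol) met by the shortest-then-alphabetical prefix, trying targets in increasing order and rejecting any under which an Accept and a Reject string meet in one state with the same remainder; add a state when all current targets are rejected. Accepting states are where Accept strings end.
a: 0a undefined. 0a->0: no, abb/bb meet in 0 with "bb" left. Open state 1: 0a->1.
b: 0b undefined. 0b->0: ok.
aa: 1a undefined. 1a->0: no, bbbaab/bb meet in 0. 1a->1: ok.
ab: 1b undefined. 1b->0: no, abb/bb meet in 0. 1b->1: ok.
All examples now run through 2 states with every (state, symbol) defined. Accept strings end in {1}, Reject strings end in {0}; accept={1}.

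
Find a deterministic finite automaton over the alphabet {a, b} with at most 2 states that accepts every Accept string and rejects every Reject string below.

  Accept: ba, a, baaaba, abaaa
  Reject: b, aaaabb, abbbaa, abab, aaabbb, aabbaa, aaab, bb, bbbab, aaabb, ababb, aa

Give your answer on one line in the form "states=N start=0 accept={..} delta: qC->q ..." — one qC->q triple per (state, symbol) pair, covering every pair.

Grow the machine one transition at a time. Run the examples from 0; the earliest place one falls off (shortest prefix, ties alphabetical) gets sent to the lowest-numbered state that keeps every Accept/Reject pair distinguishable — a pair clashes when both reach the same state with identical unread suffix — and to a fresh state only if none does.
a: 0a undefined. 0a->0: no, a/aa meet in 0. Open state 1: 0a->1.
b: 0b undefined. 0b->0: ok.
aa: 1a undefined. 1a->0: ok.
ab: 1b undefined. 1b->0: ok.
All examples now run through 2 states with every (state, symbol) defined. Accept strings end in {1}, Reject strings end in {0}; accept={1}.

states=2 start=0 accept={1} delta: 0a->1 0b->0 1a->0 1b->0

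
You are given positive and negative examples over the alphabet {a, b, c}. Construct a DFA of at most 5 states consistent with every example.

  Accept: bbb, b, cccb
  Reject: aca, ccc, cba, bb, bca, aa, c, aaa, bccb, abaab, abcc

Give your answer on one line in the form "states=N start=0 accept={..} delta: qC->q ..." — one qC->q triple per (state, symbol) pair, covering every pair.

states=3 start=0 accept={1} delta: 0a->0 0b->1 0c->0 1a->2 1b->0 1c->2 2a->2 2b->0 2c->2

Fold the examples into a partial DFA from state 0: repeatedly fix the first undefined (state, symbol) met by the shortest-then-alphabetical prefix, trying targets in increasing order and rejecting any under which an Accept and a Reject string meet in one state with the same remainder; add a state when all current targets are rejected. Accepting states are where Accept strings end.
a: 0a undefined. 0a->0: ok.
b: 0b undefined. 0b->0: no, bbb/bb meet in 0. Open state 1: 0b->1.
c: 0c undefined. 0c->0: ok.
bb: 1b undefined. 1b->0: ok.
bc: 1c undefined. 1c->0: no, bbb/bccb meet in 1. 1c->1: no, bbb/abcc meet in 1. Open state 2: 1c->2.
aba: 1a undefined. 1a->0: no, bbb/abaab meet in 1. 1a->1: no, bbb/cba meet in 1. 1a->2: ok.
bca: 2a undefined. 2a->0: no, bbb/abaab meet in 1. 2a->1: no, bbb/bca meet in 1. 2a->2: ok.
bcc: 2c undefined. 2c->0: no, bbb/bccb meet in 1. 2c->1: no, bbb/abcc meet in 1. 2c->2: ok.
bccb: 2b undefined. 2b->0: ok.
All examples now run through 3 states with every (state, symbol) defined. Accept strings end in {1}, Reject strings end in {0,2}; accept={1}.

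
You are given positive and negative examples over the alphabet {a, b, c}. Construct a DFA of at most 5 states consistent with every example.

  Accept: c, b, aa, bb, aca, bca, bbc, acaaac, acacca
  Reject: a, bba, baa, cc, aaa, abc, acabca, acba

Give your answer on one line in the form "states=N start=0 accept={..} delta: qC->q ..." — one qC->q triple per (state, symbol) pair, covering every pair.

Fold the examples into a partial DFA from state 0: repeatedly fix the first undefined (state, symbol) met by the shortest-then-alphabetical prefix, trying targets in increasing order and rejecting any under which an Accept and a Reject string meet in one state with the same remainder; add a state when all current targets are rejected. Accepting states are where Accept strings end.
a: 0a undefined. 0a->0: no, aa/a meet in 0. Open state 1: 0a->1.
b: 0b undefined. 0b->0: no, aa/baa meet in 1 with "a" left. 0b->1: no, b/a meet in 1. Open state 2: 0b->2.
c: 0c undefined. 0c->0: no, c/cc meet in 0. 0c->1: no, c/a meet in 1. 0c->2: ok.
aa: 1a undefined. 1a->0: ok.
ab: 1b undefined. 1b->0: no, c/abc meet in 2. 1b->1: ok.
ac: 1c undefined. 1c->0: no, aa/abc meet in 0. 1c->1: no, aa/acba meet in 0. 1c->2: no, c/abc meet in 2. Open state 3: 1c->3.
ba: 2a undefined. 2a->0: ok.
bb: 2b undefined. 2b->0: ok.
bc: 2c undefined. 2c->0: no, aa/cc meet in 0. 2c->1: ok.
aca: 3a undefined. 3a->0: no, aa/acabca meet in 0. 3a->1: no, aca/a meet in 1. 3a->2: no, aa/acabca meet in 0. 3a->3: no, aca/abc meet in 3. Open state 4: 3a->4.
acb: 3b undefined. 3b->0: ok.
acaa: 4a undefined. 4a->0: no, acaaac/abc meet in 3. 4a->1: ok.
acab: 4b undefined. 4b->0: no, aa/acabca meet in 0. 4b->1: no, aca/acabca meet in 4. 4b->2: no, aa/acabca meet in 0. 4b->3: ok.
acac: 4c undefined. 4c->0: ok.
acabc: 3c undefined. 3c->0: ok.
All examples now run through 5 states with every (state, symbol) defined. Accept strings end in {0,2,4}, Reject strings end in {1,3}; accept={0,2,4}.

states=5 start=0 accept={0,2,4} delta: 0a->1 0b->2 0c->2 1a->0 1b->1 1c->3 2a->0 2b->0 2c->1 3a->4 3b->0 3c->0 4a->1 4b->3 4c->0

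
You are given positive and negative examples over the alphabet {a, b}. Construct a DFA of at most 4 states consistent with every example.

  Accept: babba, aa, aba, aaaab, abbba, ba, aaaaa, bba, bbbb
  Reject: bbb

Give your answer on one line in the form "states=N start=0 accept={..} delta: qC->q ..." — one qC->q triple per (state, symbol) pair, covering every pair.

Fold the examples into a partial DFA from state 0: repeatedly fix the first undefined (state, symbol) met by the shortest-then-alphabetical prefix, trying targets in increasing order and rejecting any under which an Accept and a Reject string meet in one state with the same remainder; add a state when all current targets are rejected. Accepting states are where Accept strings end.
a: 0a undefined. 0a->0: ok.
b: 0b undefined. 0b->0: no, babba/bbb meet in 0. Open state 1: 0b->1.
ba: 1a undefined. 1a->0: ok.
bb: 1b undefined. 1b->0: no, aaaab/bbb meet in 1. 1b->1: no, aaaab/bbb meet in 1. Open state 2: 1b->2.
bba: 2a undefined. 2a->0: ok.
bbb: 2b undefined. 2b->0: no, babba/bbb meet in 0. 2b->1: no, aaaab/bbb meet in 1. 2b->2: no, bbbb/bbb meet in 2. Open state 3: 2b->3.
bbbb: 3b undefined. 3b->0: ok.
abbba: 3a undefined. 3a->0: ok.
All examples now run through 4 states with every (state, symbol) defined. Accept strings end in {0,1}, Reject strings end in {3}; accept={0,1}.

states=4 start=0 accept={0,1} delta: 0a->0 0b->1 1a->0 1b->2 2a->0 2b->3 3a->0 3b->0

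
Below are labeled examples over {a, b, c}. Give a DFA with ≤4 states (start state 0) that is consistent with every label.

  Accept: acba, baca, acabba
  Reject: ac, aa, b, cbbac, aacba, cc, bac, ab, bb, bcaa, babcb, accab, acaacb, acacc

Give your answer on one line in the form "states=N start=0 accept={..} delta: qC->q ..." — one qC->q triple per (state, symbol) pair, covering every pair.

Grow the machine one transition at a time. Run the examples from 0; the earliest place one falls off (shortest prefix, ties alphabetical) gets sent to the lowest-numbered state that keeps every Accept/Reject pair distinguishable — a pair clashes when both reach the same state with identical unread suffix — and to a fresh state only if none does.
a: 0a undefined. 0a->0: no, acba/aacba meet in 0 with "cba" left. Open state 1: 0a->1.
b: 0b undefined. 0b->0: ok.
c: 0c undefined. 0c->0: ok.
aa: 1a undefined. 1a->0: ok.
ab: 1b undefined. 1b->0: ok.
ac: 1c undefined. 1c->0: no, acba/aacba meet in 1. 1c->1: no, acba/ac meet in 1. Open state 2: 1c->2.
aca: 2a undefined. 2a->0: no, baca/aa meet in 0. 2a->1: no, baca/aacba meet in 1. 2a->2: no, baca/ac meet in 2. Open state 3: 2a->3.
acb: 2b undefined. 2b->0: no, acba/aacba meet in 1. 2b->1: no, acba/aa meet in 0. 2b->2: ok.
acc: 2c undefined. 2c->0: ok.
acaa: 3a undefined. 3a->0: ok.
acab: 3b undefined. 3b->0: no, acabba/aacba meet in 1. 3b->1: no, acabba/aacba meet in 1. 3b->2: ok.
acac: 3c undefined. 3c->0: ok.
All examples now run through 4 states with every (state, symbol) defined. Accept strings end in {3}, Reject strings end in {0,1,2}; accept={3}.

states=4 start=0 accept={3} delta: 0a->1 0b->0 0c->0 1a->0 1b->0 1c->2 2a->3 2b->2 2c->0 3a->0 3b->2 3c->0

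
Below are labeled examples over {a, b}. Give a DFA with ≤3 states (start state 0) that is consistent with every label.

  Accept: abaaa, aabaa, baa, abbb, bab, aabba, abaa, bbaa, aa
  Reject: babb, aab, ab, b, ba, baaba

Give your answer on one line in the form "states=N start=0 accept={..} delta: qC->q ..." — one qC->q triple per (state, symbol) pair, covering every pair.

states=3 start=0 accept={0} delta: 0a->0 0b->1 1a->2 1b->2 2a->0 2b->0

Grow the machine one transition at a time. Run the examples from 0; the earliest place one falls off (shortest prefix, ties alphabetical) gets sent to the lowest-numbered state that keeps every Accept/Reject pair distinguishable — a pair clashes when both reach the same state with identical unread suffix — and to a fresh state only if none does.
a: 0a undefined. 0a->0: ok.
b: 0b undefined. 0b->0: no, abaaa/babb meet in 0. Open state 1: 0b->1.
ba: 1a undefined. 1a->0: no, abaaa/ba meet in 0. 1a->1: no, abaaa/aab meet in 1. Open state 2: 1a->2.
bb: 1b undefined. 1b->0: no, abbb/aab meet in 1. 1b->1: no, abbb/aab meet in 1. 1b->2: ok.
baa: 2a undefined. 2a->0: ok.
bab: 2b undefined. 2b->0: ok.
All examples now run through 3 states with every (state, symbol) defined. Accept strings end in {0}, Reject strings end in {1,2}; accept={0}.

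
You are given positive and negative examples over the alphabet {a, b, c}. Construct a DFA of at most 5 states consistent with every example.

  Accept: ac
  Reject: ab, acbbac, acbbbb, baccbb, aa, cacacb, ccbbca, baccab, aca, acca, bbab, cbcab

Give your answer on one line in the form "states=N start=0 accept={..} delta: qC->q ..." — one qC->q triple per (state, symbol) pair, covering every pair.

states=3 start=0 accept={1} delta: 0a->0 0b->0 0c->1 1a->0 1b->2 1c->0 2a->1 2b->2 2c->0

Fold the examples into a partial DFA from state 0: repeatedly fix the first undefined (state, symbol) met by the shortest-then-alphabetical prefix, trying targets in increasing order and rejecting any under which an Accept and a Reject string meet in one state with the same remainder; add a state when all current targets are rejected. Accepting states are where Accept strings end.
a: 0a undefined. 0a->0: ok.
b: 0b undefined. 0b->0: ok.
c: 0c undefined. 0c->0: no, ac/ab meet in 0. Open state 1: 0c->1.
ca: 1a undefined. 1a->0: ok.
cb: 1b undefined. 1b->0: no, ac/acbbac meet in 1. 1b->1: no, ac/acbbac meet in 1. Open state 2: 1b->2.
cc: 1c undefined. 1c->0: ok.
cbc: 2c undefined. 2c->0: ok.
acbb: 2b undefined. 2b->0: no, ac/acbbac meet in 1. 2b->1: no, ac/acbbac meet in 1. 2b->2: ok.
acbba: 2a undefined. 2a->0: no, ac/acbbac meet in 1. 2a->1: ok.
All examples now run through 3 states with every (state, symbol) defined. Accept strings end in {1}, Reject strings end in {0,2}; accept={1}.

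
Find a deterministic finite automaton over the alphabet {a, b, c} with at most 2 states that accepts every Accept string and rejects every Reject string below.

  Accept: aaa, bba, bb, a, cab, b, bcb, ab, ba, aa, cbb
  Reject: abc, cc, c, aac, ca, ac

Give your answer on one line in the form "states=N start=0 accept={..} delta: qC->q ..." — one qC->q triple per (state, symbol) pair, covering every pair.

Grow the machine one transition at a time. Run the examples from 0; the earliest place one falls off (shortest prefix, ties alphabetical) gets sent to the lowest-numbered state that keeps every Accept/Reject pair distinguishable — a pair clashes when both reach the same state with identical unread suffix — and to a fresh state only if none does.
a: 0a undefined. 0a->0: ok.
b: 0b undefined. 0b->0: ok.
c: 0c undefined. 0c->0: no, aaa/abc meet in 0. Open state 1: 0c->1.
ca: 1a undefined. 1a->0: no, aaa/ca meet in 0. 1a->1: ok.
cb: 1b undefined. 1b->0: ok.
cc: 1c undefined. 1c->0: no, aaa/cc meet in 0. 1c->1: ok.
All examples now run through 2 states with every (state, symbol) defined. Accept strings end in {0}, Reject strings end in {1}; accept={0}.

states=2 start=0 accept={0} delta: 0a->0 0b->0 0c->1 1a->1 1b->0 1c->1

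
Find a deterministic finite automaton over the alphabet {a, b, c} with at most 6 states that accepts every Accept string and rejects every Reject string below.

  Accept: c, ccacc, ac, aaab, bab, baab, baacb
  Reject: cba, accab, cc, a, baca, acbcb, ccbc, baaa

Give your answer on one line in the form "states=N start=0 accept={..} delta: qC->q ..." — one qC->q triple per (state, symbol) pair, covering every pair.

states=3 start=0 accept={1} delta: 0a->0 0b->1 0c->1 1a->0 1b->1 1c->2 2a->2 2b->2 2c->0

Grow the machine one transition at a time. Run the examples from 0; the earliest place one falls off (shortest prefix, ties alphabetical) gets sent to the lowest-numbered state that keeps every Accept/Reject pair distinguishable — a pair clashes when both reach the same state with identical unread suffix — and to a fresh state only if none does.
a: 0a undefined. 0a->0: ok.
b: 0b undefined. 0b->0: no, aaab/a meet in 0. Open state 1: 0b->1.
c: 0c undefined. 0c->0: no, c/cc meet in 0. 0c->1: ok.
ba: 1a undefined. 1a->0: ok.
cb: 1b undefined. 1b->0: no, baacb/cba meet in 0. 1b->1: ok.
cc: 1c undefined. 1c->0: no, c/accab meet in 1. 1c->1: no, c/accab meet in 1. Open state 2: 1c->2.
cca: 2a undefined. 2a->0: no, c/accab meet in 1. 2a->1: no, c/accab meet in 1. 2a->2: ok.
ccb: 2b undefined. 2b->0: no, c/ccbc meet in 1. 2b->1: no, c/accab meet in 1. 2b->2: ok.
ccac: 2c undefined. 2c->0: ok.
All examples now run through 3 states with every (state, symbol) defined. Accept strings end in {1}, Reject strings end in {0,2}; accept={1}.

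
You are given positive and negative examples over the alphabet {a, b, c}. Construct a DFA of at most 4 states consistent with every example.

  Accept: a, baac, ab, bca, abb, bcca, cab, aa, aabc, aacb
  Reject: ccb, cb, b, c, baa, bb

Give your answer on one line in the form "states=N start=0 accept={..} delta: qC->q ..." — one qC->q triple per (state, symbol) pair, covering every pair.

Fold the examples into a partial DFA from state 0: repeatedly fix the first undefined (state, symbol) met by the shortest-then-alphabetical prefix, trying targets in increasing order and rejecting any under which an Accept and a Reject string meet in one state with the same remainder; add a state when all current targets are rejected. Accepting states are where Accept strings end.
a: 0a undefined. 0a->0: no, ab/b meet in 0 with "b" left. Open state 1: 0a->1.
b: 0b undefined. 0b->0: no, aa/baa meet in 1 with "a" left. 0b->1: no, a/b meet in 1. Open state 2: 0b->2.
c: 0c undefined. 0c->0: ok.
aa: 1a undefined. 1a->0: no, aa/c meet in 0. 1a->1: ok.
ab: 1b undefined. 1b->0: no, ab/c meet in 0. 1b->1: ok.
ba: 2a undefined. 2a->0: no, a/baa meet in 1. 2a->1: no, a/baa meet in 1. 2a->2: ok.
bb: 2b undefined. 2b->0: ok.
bc: 2c undefined. 2c->0: no, baac/c meet in 0. 2c->1: ok.
aac: 1c undefined. 1c->0: no, aabc/c meet in 0. 1c->1: ok.
All examples now run through 3 states with every (state, symbol) defined. Accept strings end in {1}, Reject strings end in {0,2}; accept={1}.

states=3 start=0 accept={1} delta: 0a->1 0b->2 0c->0 1a->1 1b->1 1c->1 2a->2 2b->0 2c->1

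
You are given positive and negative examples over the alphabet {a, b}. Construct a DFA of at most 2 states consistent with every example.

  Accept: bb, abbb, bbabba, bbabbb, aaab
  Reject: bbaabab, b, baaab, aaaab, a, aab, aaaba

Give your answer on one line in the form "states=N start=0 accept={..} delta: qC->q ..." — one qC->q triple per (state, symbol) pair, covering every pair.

states=2 start=0 accept={0} delta: 0a->1 0b->1 1a->0 1b->0

Fold the examples into a partial DFA from state 0: repeatedly fix the first undefined (state, symbol) met by the shortest-then-alphabetical prefix, trying targets in increasing order and rejecting any under which an Accept and a Reject string meet in one state with the same remainder; add a state when all current targets are rejected. Accepting states are where Accept strings end.
a: 0a undefined. 0a->0: no, aaab/b meet in 0 with "b" left. Open state 1: 0a->1.
b: 0b undefined. 0b->0: no, bb/b meet in 0. 0b->1: ok.
aa: 1a undefined. 1a->0: ok.
ab: 1b undefined. 1b->0: ok.
All examples now run through 2 states with every (state, symbol) defined. Accept strings end in {0}, Reject strings end in {1}; accept={0}.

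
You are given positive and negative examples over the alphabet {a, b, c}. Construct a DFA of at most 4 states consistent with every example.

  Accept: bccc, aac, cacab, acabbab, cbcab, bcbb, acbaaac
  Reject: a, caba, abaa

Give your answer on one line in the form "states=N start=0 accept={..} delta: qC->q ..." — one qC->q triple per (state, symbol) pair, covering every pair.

State merging on the prefix tree: take the shortest (then alphabetical) example prefix whose next move is undefined and point that move at state 0, else 1, else 2, ...; a target is out if some Accept/Reject pair would then sit in one state with the same input left (inseparable). If every existing state is out, open a new one.
a: 0a undefined. 0a->0: ok.
b: 0b undefined. 0b->0: ok.
c: 0c undefined. 0c->0: no, bccc/a meet in 0. Open state 1: 0c->1.
ca: 1a undefined. 1a->0: no, cacab/a meet in 0. 1a->1: ok.
cb: 1b undefined. 1b->0: no, acabbab/a meet in 0. 1b->1: no, aac/caba meet in 1. Open state 2: 1b->2.
bcc: 1c undefined. 1c->0: no, cacab/a meet in 0. 1c->1: ok.
cbc: 2c undefined. 2c->0: no, cbcab/a meet in 0. 2c->1: ok.
acba: 2a undefined. 2a->0: ok.
bcbb: 2b undefined. 2b->0: no, acabbab/a meet in 0. 2b->1: ok.
All examples now run through 3 states with every (state, symbol) defined. Accept strings end in {1,2}, Reject strings end in {0}; accept={1,2}.

states=3 start=0 accept={1,2} delta: 0a->0 0b->0 0c->1 1a->1 1b->2 1c->1 2a->0 2b->1 2c->1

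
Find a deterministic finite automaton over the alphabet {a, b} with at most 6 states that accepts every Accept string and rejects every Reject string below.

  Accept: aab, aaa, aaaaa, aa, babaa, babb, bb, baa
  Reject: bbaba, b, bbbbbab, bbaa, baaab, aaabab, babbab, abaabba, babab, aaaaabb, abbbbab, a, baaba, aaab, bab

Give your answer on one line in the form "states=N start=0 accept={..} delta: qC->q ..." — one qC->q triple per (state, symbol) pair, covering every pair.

states=6 start=0 accept={0,3,5} delta: 0a->1 0b->2 1a->3 1b->0 2a->4 2b->3 3a->0 3b->5 4a->3 4b->2 5a->4 5b->2

State merging on the prefix tree: take the shortest (then alphabetical) example prefix whose next move is undefined and point that move at state 0, else 1, else 2, ...; a target is out if some Accept/Reject pair would then sit in one state with the same input left (inseparable). If every existing state is out, open a new one.
a: 0a undefined. 0a->0: no, aab/b meet in 0 with "b" left. Open state 1: 0a->1.
b: 0b undefined. 0b->0: no, aa/bbaa meet in 1 with "a" left. 0b->1: no, aab/bab meet in 1 with "ab" left. Open state 2: 0b->2.
aa: 1a undefined. 1a->0: no, aab/b meet in 2. 1a->1: no, aab/aaab meet in 1 with "b" left. 1a->2: no, aa/b meet in 2. Open state 3: 1a->3.
ab: 1b undefined. 1b->0: ok.
ba: 2a undefined. 2a->0: no, aab/baaab meet in 3 with "b" left. 2a->1: no, babb/b meet in 2. 2a->2: no, babaa/bbaa meet in 2 with "baa" left. 2a->3: no, aab/bab meet in 3 with "b" left. Open state 4: 2a->4.
bb: 2b undefined. 2b->0: no, aa/bbaa meet in 3. 2b->1: no, aab/bbbbbab meet in 3 with "b" left. 2b->2: no, bb/b meet in 2. 2b->3: ok.
aaa: 3a undefined. 3a->0: ok.
aab: 3b undefined. 3b->0: no, aab/abbbbab meet in 0. 3b->1: no, aab/bbaa meet in 1. 3b->2: no, aab/b meet in 2. 3b->3: no, aab/aaaaabb meet in 3. 3b->4: no, aab/bbaba meet in 4. Open state 5: 3b->5.
baa: 4a undefined. 4a->0: no, aaa/baaab meet in 0. 4a->1: no, aab/baaab meet in 5. 4a->2: no, aaa/baaba meet in 0. 4a->3: ok.
bab: 4b undefined. 4b->0: no, aaa/aaabab meet in 0. 4b->1: no, aab/babab meet in 5. 4b->2: ok.
bbbb: 5b undefined. 5b->0: no, aaa/aaaaabb meet in 0. 5b->1: no, aaa/bbbbbab meet in 0. 5b->2: ok.
baaba: 5a undefined. 5a->0: no, aaa/baaba meet in 0. 5a->1: no, aaa/abbbbab meet in 0. 5a->2: no, aaaaa/abbbbab meet in 3. 5a->3: no, aab/abbbbab meet in 5. 5a->4: ok.
All examples now run through 6 states with every (state, symbol) defined. Accept strings end in {0,3,5}, Reject strings end in {1,2,4}; accept={0,3,5}.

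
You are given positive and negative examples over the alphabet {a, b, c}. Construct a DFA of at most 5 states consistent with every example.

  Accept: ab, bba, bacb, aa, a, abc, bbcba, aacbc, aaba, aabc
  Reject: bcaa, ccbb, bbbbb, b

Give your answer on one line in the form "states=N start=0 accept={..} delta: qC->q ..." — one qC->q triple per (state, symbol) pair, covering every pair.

states=4 start=0 accept={1,2,3} delta: 0a->1 0b->0 0c->1 1a->2 1b->1 1c->2 2a->0 2b->3 2c->0 3a->1 3b->0 3c->1

Fold the examples into a partial DFA from state 0: repeatedly fix the first undefined (state, symbol) met by the shortest-then-alphabetical prefix, trying targets in increasing order and rejecting any under which an Accept and a Reject string meet in one state with the same remainder; add a state when all current targets are rejected. Accepting states are where Accept strings end.
a: 0a undefined. 0a->0: no, ab/b meet in 0 with "b" left. Open state 1: 0a->1.
b: 0b undefined. 0b->0: ok.
c: 0c undefined. 0c->0: no, aa/bcaa meet in 1 with "a" left. 0c->1: ok.
aa: 1a undefined. 1a->0: no, bba/bcaa meet in 1. 1a->1: no, bba/bcaa meet in 1. Open state 2: 1a->2.
ab: 1b undefined. 1b->0: no, ab/bbbbb meet in 0. 1b->1: ok.
cc: 1c undefined. 1c->0: no, bacb/ccbb meet in 0. 1c->1: no, ab/ccbb meet in 1. 1c->2: ok.
aab: 2b undefined. 2b->0: no, bacb/ccbb meet in 0. 2b->1: no, ab/ccbb meet in 1. 2b->2: no, bacb/ccbb meet in 2. Open state 3: 2b->3.
aac: 2c undefined. 2c->0: ok.
aaba: 3a undefined. 3a->0: no, aaba/bbbbb meet in 0. 3a->1: ok.
aabc: 3c undefined. 3c->0: no, aabc/bbbbb meet in 0. 3c->1: ok.
bcaa: 2a undefined. 2a->0: ok.
ccbb: 3b undefined. 3b->0: ok.
All examples now run through 4 states with every (state, symbol) defined. Accept strings end in {1,2,3}, Reject strings end in {0}; accept={1,2,3}.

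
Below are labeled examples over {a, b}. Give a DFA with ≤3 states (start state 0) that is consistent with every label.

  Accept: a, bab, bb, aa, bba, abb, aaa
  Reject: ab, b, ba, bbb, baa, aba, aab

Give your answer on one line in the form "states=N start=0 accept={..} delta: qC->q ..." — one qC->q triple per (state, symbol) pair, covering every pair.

Grow the machine one transition at a time. Run the examples from 0; the earliest place one falls off (shortest prefix, ties alphabetical) gets sent to the lowest-numbered state that keeps every Accept/Reject pair distinguishable — a pair clashes when both reach the same state with identical unread suffix — and to a fresh state only if none does.
a: 0a undefined. 0a->0: ok.
b: 0b undefined. 0b->0: no, a/ab meet in 0. Open state 1: 0b->1.
ba: 1a undefined. 1a->0: no, a/ba meet in 0. 1a->1: ok.
bb: 1b undefined. 1b->0: ok.
All examples now run through 2 states with every (state, symbol) defined. Accept strings end in {0}, Reject strings end in {1}; accept={0}.

states=2 start=0 accept={0} delta: 0a->0 0b->1 1a->1 1b->0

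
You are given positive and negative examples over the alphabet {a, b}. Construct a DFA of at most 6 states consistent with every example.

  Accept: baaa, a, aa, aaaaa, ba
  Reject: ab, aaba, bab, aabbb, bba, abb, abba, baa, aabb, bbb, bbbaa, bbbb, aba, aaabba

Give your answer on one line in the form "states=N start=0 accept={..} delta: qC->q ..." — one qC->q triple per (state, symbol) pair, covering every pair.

states=5 start=0 accept={1,2} delta: 0a->1 0b->1 1a->2 1b->3 2a->0 2b->3 3a->0 3b->4 4a->3 4b->0

Fold the examples into a partial DFA from state 0: repeatedly fix the first undefined (state, symbol) met by the shortest-then-alphabetical prefix, trying targets in increasing order and rejecting any under which an Accept and a Reject string meet in one state with the same remainder; add a state when all current targets are rejected. Accepting states are where Accept strings end.
a: 0a undefined. 0a->0: no, ba/aaba meet in 0 with "ba" left. Open state 1: 0a->1.
b: 0b undefined. 0b->0: no, a/bba meet in 1. 0b->1: ok.
aa: 1a undefined. 1a->0: no, baaa/aaba meet in 0. 1a->1: no, baaa/baa meet in 1. Open state 2: 1a->2.
ab: 1b undefined. 1b->0: no, a/bba meet in 1. 1b->1: no, a/ab meet in 1. 1b->2: no, aa/ab meet in 2. Open state 3: 1b->3.
aaa: 2a undefined. 2a->0: ok.
aab: 2b undefined. 2b->0: no, baaa/aaba meet in 1. 2b->1: no, baaa/bab meet in 1. 2b->2: no, aa/bab meet in 2. 2b->3: ok.
aba: 3a undefined. 3a->0: ok.
abb: 3b undefined. 3b->0: no, baaa/aabbb meet in 1. 3b->1: no, baaa/abb meet in 1. 3b->2: no, baaa/bbbaa meet in 1. 3b->3: no, baaa/bbbaa meet in 1. Open state 4: 3b->4.
abba: 4a undefined. 4a->0: no, baaa/bbbaa meet in 1. 4a->1: no, baaa/abba meet in 1. 4a->2: no, aa/abba meet in 2. 4a->3: ok.
bbbb: 4b undefined. 4b->0: ok.
All examples now run through 5 states with every (state, symbol) defined. Accept strings end in {1,2}, Reject strings end in {0,3,4}; accept={1,2}.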